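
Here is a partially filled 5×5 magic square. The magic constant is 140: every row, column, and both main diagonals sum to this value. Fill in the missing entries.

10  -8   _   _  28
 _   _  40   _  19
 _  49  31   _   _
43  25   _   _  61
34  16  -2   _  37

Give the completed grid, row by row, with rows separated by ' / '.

The remaining cell in row 5 is (5,4) = 140 − 85 = 55.
Column 2 must total 140; the given cells sum to 82, so (2,2) = 58.
The remaining cell in column 5 is (3,5) = 140 − 145 = -5.
From main diagonal, 140 − (10 + 58 + 31 + 37) gives (4,4) = 4.
Using anti-diagonal: 28 + 31 + 25 + 34 + ? → (2,4) = 140 − 118 = 22.
Row 2 must total 140; the given cells sum to 139, so (2,1) = 1.
Using row 4: 43 + 25 + 4 + 61 + ? → (4,3) = 140 − 133 = 7.
Column 1 must total 140; the given cells sum to 88, so (3,1) = 52.
Column 3 needs 140; the known cells sum to 76, so (1,3) = 64.
From row 1, 140 − (10 + (-8) + 64 + 28) gives (1,4) = 46.
Row 3 must total 140; the given cells sum to 127, so (3,4) = 13.

10 -8 64 46 28 / 1 58 40 22 19 / 52 49 31 13 -5 / 43 25 7 4 61 / 34 16 -2 55 37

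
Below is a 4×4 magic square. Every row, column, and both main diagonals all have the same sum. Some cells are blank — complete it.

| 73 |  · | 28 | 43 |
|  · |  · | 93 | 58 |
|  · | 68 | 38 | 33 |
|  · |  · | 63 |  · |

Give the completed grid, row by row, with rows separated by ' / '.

73 78 28 43 / 48 23 93 58 / 83 68 38 33 / 18 53 63 88

Column 3 is already complete: 28 + 93 + 38 + 63 = 222, so that is the magic constant.
Row 1 must total 222; the given cells sum to 144, so (1,2) = 78.
Row 3: 68 + 38 + 33 + ? = 222, so (3,1) = 83.
From column 4, 222 − (43 + 58 + 33) gives (4,4) = 88.
Using main diagonal: 73 + 38 + 88 + ? → (2,2) = 222 − 199 = 23.
The remaining cell in anti-diagonal is (4,1) = 222 − 204 = 18.
Row 2 needs 222; the known cells sum to 174, so (2,1) = 48.
Row 4 needs 222; the known cells sum to 169, so (4,2) = 53.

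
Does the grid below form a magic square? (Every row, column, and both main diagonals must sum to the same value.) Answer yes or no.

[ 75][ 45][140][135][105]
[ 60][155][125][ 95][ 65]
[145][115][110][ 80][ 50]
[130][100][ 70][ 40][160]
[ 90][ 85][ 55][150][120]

Yes

Row 1: 75 + 45 + 140 + 135 + 105 = 500.
Row 2: 60 + 155 + 125 + 95 + 65 = 500.
Row 3: 145 + 115 + 110 + 80 + 50 = 500.
Row 4: 130 + 100 + 70 + 40 + 160 = 500.
Row 5: 90 + 85 + 55 + 150 + 120 = 500.
Column 1: 75 + 60 + 145 + 130 + 90 = 500.
Column 2: 45 + 155 + 115 + 100 + 85 = 500.
Column 3: 140 + 125 + 110 + 70 + 55 = 500.
Column 4: 135 + 95 + 80 + 40 + 150 = 500.
Column 5: 105 + 65 + 50 + 160 + 120 = 500.
Main diagonal: 75 + 155 + 110 + 40 + 120 = 500.
Anti-diagonal: 105 + 95 + 110 + 100 + 90 = 500.
All lines sum to 500.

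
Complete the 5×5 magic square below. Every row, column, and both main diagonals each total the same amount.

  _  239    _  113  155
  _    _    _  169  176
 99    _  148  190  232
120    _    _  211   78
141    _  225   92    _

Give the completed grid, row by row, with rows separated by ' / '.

Column 4 is already complete: 113 + 169 + 190 + 211 + 92 = 775, so that is the magic constant.
Row 3 must total 775; the given cells sum to 669, so (3,2) = 106.
Using column 5: 155 + 176 + 232 + 78 + ? → (5,5) = 775 − 641 = 134.
Anti-diagonal must total 775; the given cells sum to 613, so (4,2) = 162.
Row 4: 120 + 162 + 211 + 78 + ? = 775, so (4,3) = 204.
Using row 5: 141 + 225 + 92 + 134 + ? → (5,2) = 775 − 592 = 183.
Column 2 needs 775; the known cells sum to 690, so (2,2) = 85.
Main diagonal: 85 + 148 + 211 + 134 + ? = 775, so (1,1) = 197.
Using row 1: 197 + 239 + 113 + 155 + ? → (1,3) = 775 − 704 = 71.
The remaining cell in column 1 is (2,1) = 775 − 557 = 218.
The remaining cell in column 3 is (2,3) = 775 − 648 = 127.

197 239 71 113 155 / 218 85 127 169 176 / 99 106 148 190 232 / 120 162 204 211 78 / 141 183 225 92 134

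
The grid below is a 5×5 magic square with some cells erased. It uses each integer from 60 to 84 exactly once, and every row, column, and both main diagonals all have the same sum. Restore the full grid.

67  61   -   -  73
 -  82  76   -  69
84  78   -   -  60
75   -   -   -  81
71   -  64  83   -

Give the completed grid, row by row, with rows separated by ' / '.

67 61 80 79 73 / 63 82 76 70 69 / 84 78 72 66 60 / 75 74 68 62 81 / 71 65 64 83 77

The entries are 60 through 84, which sum to 1800, so each line sums to 1800/5 = 360.
Column 1 must total 360; the given cells sum to 297, so (2,1) = 63.
Column 5: 73 + 69 + 60 + 81 + ? = 360, so (5,5) = 77.
Row 2 must total 360; the given cells sum to 290, so (2,4) = 70.
Row 5: 71 + 64 + 83 + 77 + ? = 360, so (5,2) = 65.
Using column 2: 61 + 82 + 78 + 65 + ? → (4,2) = 360 − 286 = 74.
Using anti-diagonal: 73 + 70 + 74 + 71 + ? → (3,3) = 360 − 288 = 72.
Using row 3: 84 + 78 + 72 + 60 + ? → (3,4) = 360 − 294 = 66.
From main diagonal, 360 − (67 + 82 + 72 + 77) gives (4,4) = 62.
Row 4 must total 360; the given cells sum to 292, so (4,3) = 68.
From column 3, 360 − (76 + 72 + 68 + 64) gives (1,3) = 80.
From column 4, 360 − (70 + 66 + 62 + 83) gives (1,4) = 79.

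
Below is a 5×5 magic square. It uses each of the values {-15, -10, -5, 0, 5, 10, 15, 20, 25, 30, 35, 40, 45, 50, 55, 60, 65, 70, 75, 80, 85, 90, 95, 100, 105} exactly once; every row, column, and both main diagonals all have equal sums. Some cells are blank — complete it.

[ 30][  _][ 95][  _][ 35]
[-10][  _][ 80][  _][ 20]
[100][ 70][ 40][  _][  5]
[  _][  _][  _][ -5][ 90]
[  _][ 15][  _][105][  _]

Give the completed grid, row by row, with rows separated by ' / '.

30 0 95 65 35 / -10 85 80 50 20 / 100 70 40 10 5 / 60 55 25 -5 90 / 45 15 -15 105 75

The 25 entries sum to 1125, so each line sums to 1125/5 = 225.
The remaining cell in row 3 is (3,4) = 225 − 215 = 10.
The remaining cell in column 5 is (5,5) = 225 − 150 = 75.
Main diagonal: 30 + 40 + (-5) + 75 + ? = 225, so (2,2) = 85.
Using row 2: -10 + 85 + 80 + 20 + ? → (2,4) = 225 − 175 = 50.
The remaining cell in column 4 is (1,4) = 225 − 160 = 65.
The remaining cell in row 1 is (1,2) = 225 − 225 = 0.
From column 2, 225 − (0 + 85 + 70 + 15) gives (4,2) = 55.
Anti-diagonal: 35 + 50 + 40 + 55 + ? = 225, so (5,1) = 45.
Using row 5: 45 + 15 + 105 + 75 + ? → (5,3) = 225 − 240 = -15.
The remaining cell in column 1 is (4,1) = 225 − 165 = 60.
Column 3 must total 225; the given cells sum to 200, so (4,3) = 25.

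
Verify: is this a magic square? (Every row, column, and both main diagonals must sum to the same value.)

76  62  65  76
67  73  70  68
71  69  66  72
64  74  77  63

No — column 4 sums to 279 but main diagonal sums to 278.

Row 1: 76 + 62 + 65 + 76 = 279.
Row 2: 67 + 73 + 70 + 68 = 278.
Row 3: 71 + 69 + 66 + 72 = 278.
Row 4: 64 + 74 + 77 + 63 = 278.
Column 1: 76 + 67 + 71 + 64 = 278.
Column 2: 62 + 73 + 69 + 74 = 278.
Column 3: 65 + 70 + 66 + 77 = 278.
Column 4: 76 + 68 + 72 + 63 = 279.
Main diagonal: 76 + 73 + 66 + 63 = 278.
Anti-diagonal: 76 + 70 + 69 + 64 = 279.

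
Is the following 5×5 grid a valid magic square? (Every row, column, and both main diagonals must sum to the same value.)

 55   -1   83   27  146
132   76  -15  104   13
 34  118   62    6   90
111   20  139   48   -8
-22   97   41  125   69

Row 1: 55 + (-1) + 83 + 27 + 146 = 310.
Row 2: 132 + 76 + (-15) + 104 + 13 = 310.
Row 3: 34 + 118 + 62 + 6 + 90 = 310.
Row 4: 111 + 20 + 139 + 48 + (-8) = 310.
Row 5: -22 + 97 + 41 + 125 + 69 = 310.
Column 1: 55 + 132 + 34 + 111 + (-22) = 310.
Column 2: -1 + 76 + 118 + 20 + 97 = 310.
Column 3: 83 + (-15) + 62 + 139 + 41 = 310.
Column 4: 27 + 104 + 6 + 48 + 125 = 310.
Column 5: 146 + 13 + 90 + (-8) + 69 = 310.
Main diagonal: 55 + 76 + 62 + 48 + 69 = 310.
Anti-diagonal: 146 + 104 + 62 + 20 + (-22) = 310.
All lines sum to 310.

Yes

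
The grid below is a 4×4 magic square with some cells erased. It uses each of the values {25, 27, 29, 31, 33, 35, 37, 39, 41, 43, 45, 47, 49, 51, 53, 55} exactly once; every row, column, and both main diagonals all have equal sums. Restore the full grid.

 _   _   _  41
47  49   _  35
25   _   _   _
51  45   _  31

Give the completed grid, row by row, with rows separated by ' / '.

The 16 entries sum to 640, so each line sums to 640/4 = 160.
From row 2, 160 − (47 + 49 + 35) gives (2,3) = 29.
Using row 4: 51 + 45 + 31 + ? → (4,3) = 160 − 127 = 33.
From column 1, 160 − (47 + 25 + 51) gives (1,1) = 37.
Column 4 must total 160; the given cells sum to 107, so (3,4) = 53.
Main diagonal needs 160; the known cells sum to 117, so (3,3) = 43.
Using anti-diagonal: 41 + 29 + 51 + ? → (3,2) = 160 − 121 = 39.
Column 2 needs 160; the known cells sum to 133, so (1,2) = 27.
Column 3 needs 160; the known cells sum to 105, so (1,3) = 55.

37 27 55 41 / 47 49 29 35 / 25 39 43 53 / 51 45 33 31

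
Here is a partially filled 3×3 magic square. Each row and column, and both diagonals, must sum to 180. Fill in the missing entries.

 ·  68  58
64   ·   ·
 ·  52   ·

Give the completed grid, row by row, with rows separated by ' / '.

54 68 58 / 64 60 56 / 62 52 66

From row 1, 180 − (68 + 58) gives (1,1) = 54.
Column 1: 54 + 64 + ? = 180, so (3,1) = 62.
Column 2: 68 + 52 + ? = 180, so (2,2) = 60.
Using main diagonal: 54 + 60 + ? → (3,3) = 180 − 114 = 66.
The remaining cell in row 2 is (2,3) = 180 − 124 = 56.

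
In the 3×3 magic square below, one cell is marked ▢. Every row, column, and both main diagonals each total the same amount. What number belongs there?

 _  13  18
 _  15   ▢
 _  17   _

11

Column 2 is complete and sums to 45; that is the magic constant.
The remaining cell in row 1 is (1,1) = 45 − 31 = 14.
Main diagonal must total 45; the given cells sum to 29, so (3,3) = 16.
The remaining cell in anti-diagonal is (3,1) = 45 − 33 = 12.
Column 1 must total 45; the given cells sum to 26, so (2,1) = 19.
From column 3, 45 − (18 + 16) gives (2,3) = 11.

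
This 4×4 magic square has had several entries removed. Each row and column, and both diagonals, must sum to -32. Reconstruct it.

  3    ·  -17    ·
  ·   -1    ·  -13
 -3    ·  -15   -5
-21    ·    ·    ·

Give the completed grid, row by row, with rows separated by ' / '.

Using row 3: -3 + (-15) + (-5) + ? → (3,2) = -32 − (-23) = -9.
The remaining cell in column 1 is (2,1) = -32 − (-21) = -11.
Main diagonal: 3 + (-1) + (-15) + ? = -32, so (4,4) = -19.
The remaining cell in row 2 is (2,3) = -32 − (-25) = -7.
Column 3: -17 + (-7) + (-15) + ? = -32, so (4,3) = 7.
Using column 4: -13 + (-5) + (-19) + ? → (1,4) = -32 − (-37) = 5.
Using row 1: 3 + (-17) + 5 + ? → (1,2) = -32 − (-9) = -23.
Row 4 must total -32; the given cells sum to -33, so (4,2) = 1.

3 -23 -17 5 / -11 -1 -7 -13 / -3 -9 -15 -5 / -21 1 7 -19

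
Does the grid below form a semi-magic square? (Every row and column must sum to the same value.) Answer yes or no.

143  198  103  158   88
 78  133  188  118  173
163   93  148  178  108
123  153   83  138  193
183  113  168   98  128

Row 1: 143 + 198 + 103 + 158 + 88 = 690.
Row 2: 78 + 133 + 188 + 118 + 173 = 690.
Row 3: 163 + 93 + 148 + 178 + 108 = 690.
Row 4: 123 + 153 + 83 + 138 + 193 = 690.
Row 5: 183 + 113 + 168 + 98 + 128 = 690.
Column 1: 143 + 78 + 163 + 123 + 183 = 690.
Column 2: 198 + 133 + 93 + 153 + 113 = 690.
Column 3: 103 + 188 + 148 + 83 + 168 = 690.
Column 4: 158 + 118 + 178 + 138 + 98 = 690.
Column 5: 88 + 173 + 108 + 193 + 128 = 690.
All lines sum to 690.

Yes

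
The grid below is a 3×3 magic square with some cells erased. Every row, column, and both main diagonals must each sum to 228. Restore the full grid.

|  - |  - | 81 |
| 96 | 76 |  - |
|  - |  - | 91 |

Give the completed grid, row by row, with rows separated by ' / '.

61 86 81 / 96 76 56 / 71 66 91

The remaining cell in row 2 is (2,3) = 228 − 172 = 56.
Main diagonal needs 228; the known cells sum to 167, so (1,1) = 61.
Using anti-diagonal: 81 + 76 + ? → (3,1) = 228 − 157 = 71.
From row 1, 228 − (61 + 81) gives (1,2) = 86.
The remaining cell in row 3 is (3,2) = 228 − 162 = 66.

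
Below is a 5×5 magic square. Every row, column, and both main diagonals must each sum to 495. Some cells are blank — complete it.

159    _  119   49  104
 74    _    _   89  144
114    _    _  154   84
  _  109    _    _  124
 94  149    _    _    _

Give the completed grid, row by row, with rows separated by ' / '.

The remaining cell in row 1 is (1,2) = 495 − 431 = 64.
Column 1 needs 495; the known cells sum to 441, so (4,1) = 54.
Column 5 needs 495; the known cells sum to 456, so (5,5) = 39.
Using anti-diagonal: 104 + 89 + 109 + 94 + ? → (3,3) = 495 − 396 = 99.
Row 3: 114 + 99 + 154 + 84 + ? = 495, so (3,2) = 44.
Using column 2: 64 + 44 + 109 + 149 + ? → (2,2) = 495 − 366 = 129.
Main diagonal must total 495; the given cells sum to 426, so (4,4) = 69.
Row 2: 74 + 129 + 89 + 144 + ? = 495, so (2,3) = 59.
The remaining cell in row 4 is (4,3) = 495 − 356 = 139.
Using column 3: 119 + 59 + 99 + 139 + ? → (5,3) = 495 − 416 = 79.
From column 4, 495 − (49 + 89 + 154 + 69) gives (5,4) = 134.

159 64 119 49 104 / 74 129 59 89 144 / 114 44 99 154 84 / 54 109 139 69 124 / 94 149 79 134 39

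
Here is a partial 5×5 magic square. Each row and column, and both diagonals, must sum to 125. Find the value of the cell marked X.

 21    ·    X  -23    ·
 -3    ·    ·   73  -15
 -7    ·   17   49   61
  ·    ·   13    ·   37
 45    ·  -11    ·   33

65

Using row 3: -7 + 17 + 49 + 61 + ? → (3,2) = 125 − 120 = 5.
Using column 1: 21 + (-3) + (-7) + 45 + ? → (4,1) = 125 − 56 = 69.
Column 5 needs 125; the known cells sum to 116, so (1,5) = 9.
Anti-diagonal needs 125; the known cells sum to 144, so (4,2) = -19.
Using row 4: 69 + (-19) + 13 + 37 + ? → (4,4) = 125 − 100 = 25.
Column 4 needs 125; the known cells sum to 124, so (5,4) = 1.
The remaining cell in main diagonal is (2,2) = 125 − 96 = 29.
Using row 2: -3 + 29 + 73 + (-15) + ? → (2,3) = 125 − 84 = 41.
Row 5: 45 + (-11) + 1 + 33 + ? = 125, so (5,2) = 57.
Column 2: 29 + 5 + (-19) + 57 + ? = 125, so (1,2) = 53.
Column 3 needs 125; the known cells sum to 60, so (1,3) = 65.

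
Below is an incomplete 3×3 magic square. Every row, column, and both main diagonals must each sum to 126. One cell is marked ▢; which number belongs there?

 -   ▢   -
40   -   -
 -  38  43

46

From row 3, 126 − (38 + 43) gives (3,1) = 45.
Column 1 needs 126; the known cells sum to 85, so (1,1) = 41.
Main diagonal needs 126; the known cells sum to 84, so (2,2) = 42.
Anti-diagonal must total 126; the given cells sum to 87, so (1,3) = 39.
Row 1 needs 126; the known cells sum to 80, so (1,2) = 46.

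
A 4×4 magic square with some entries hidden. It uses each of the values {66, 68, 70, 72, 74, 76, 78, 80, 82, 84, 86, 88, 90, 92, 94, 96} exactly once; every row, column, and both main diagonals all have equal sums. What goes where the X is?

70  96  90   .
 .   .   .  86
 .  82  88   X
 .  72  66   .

78

The 16 entries sum to 1296, so each line sums to 1296/4 = 324.
Row 1 must total 324; the given cells sum to 256, so (1,4) = 68.
Column 2: 96 + 82 + 72 + ? = 324, so (2,2) = 74.
From column 3, 324 − (90 + 88 + 66) gives (2,3) = 80.
From main diagonal, 324 − (70 + 74 + 88) gives (4,4) = 92.
Anti-diagonal needs 324; the known cells sum to 230, so (4,1) = 94.
Row 2: 74 + 80 + 86 + ? = 324, so (2,1) = 84.
The remaining cell in column 1 is (3,1) = 324 − 248 = 76.
Column 4: 68 + 86 + 92 + ? = 324, so (3,4) = 78.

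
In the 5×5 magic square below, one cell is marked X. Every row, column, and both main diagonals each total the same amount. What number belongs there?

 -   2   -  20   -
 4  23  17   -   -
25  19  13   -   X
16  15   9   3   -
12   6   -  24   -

Column 2 is complete and sums to 65; that is the magic constant.
Using row 4: 16 + 15 + 9 + 3 + ? → (4,5) = 65 − 43 = 22.
From column 1, 65 − (4 + 25 + 16 + 12) gives (1,1) = 8.
From main diagonal, 65 − (8 + 23 + 13 + 3) gives (5,5) = 18.
The remaining cell in row 5 is (5,3) = 65 − 60 = 5.
Using column 3: 17 + 13 + 9 + 5 + ? → (1,3) = 65 − 44 = 21.
Row 1 needs 65; the known cells sum to 51, so (1,5) = 14.
Anti-diagonal needs 65; the known cells sum to 54, so (2,4) = 11.
Row 2 must total 65; the given cells sum to 55, so (2,5) = 10.
Column 4 needs 65; the known cells sum to 58, so (3,4) = 7.
Column 5 must total 65; the given cells sum to 64, so (3,5) = 1.

1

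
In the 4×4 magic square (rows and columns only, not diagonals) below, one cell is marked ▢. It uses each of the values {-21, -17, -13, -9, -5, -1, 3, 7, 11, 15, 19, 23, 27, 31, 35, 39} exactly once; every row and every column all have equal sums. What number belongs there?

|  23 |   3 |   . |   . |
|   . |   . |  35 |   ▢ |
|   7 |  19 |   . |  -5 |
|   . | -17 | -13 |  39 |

The 16 entries sum to 144, so each line sums to 144/4 = 36.
Row 3 must total 36; the given cells sum to 21, so (3,3) = 15.
Row 4 needs 36; the known cells sum to 9, so (4,1) = 27.
Column 1 must total 36; the given cells sum to 57, so (2,1) = -21.
Column 2 must total 36; the given cells sum to 5, so (2,2) = 31.
The remaining cell in column 3 is (1,3) = 36 − 37 = -1.
Row 1 must total 36; the given cells sum to 25, so (1,4) = 11.
The remaining cell in row 2 is (2,4) = 36 − 45 = -9.

-9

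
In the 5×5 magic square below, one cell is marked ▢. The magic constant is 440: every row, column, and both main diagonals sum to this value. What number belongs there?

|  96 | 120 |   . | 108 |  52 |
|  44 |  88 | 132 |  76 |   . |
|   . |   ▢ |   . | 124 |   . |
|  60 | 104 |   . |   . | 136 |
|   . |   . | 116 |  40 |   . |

Row 1 must total 440; the given cells sum to 376, so (1,3) = 64.
Row 2 needs 440; the known cells sum to 340, so (2,5) = 100.
Column 4 needs 440; the known cells sum to 348, so (4,4) = 92.
Using row 4: 60 + 104 + 92 + 136 + ? → (4,3) = 440 − 392 = 48.
Column 3 needs 440; the known cells sum to 360, so (3,3) = 80.
Main diagonal needs 440; the known cells sum to 356, so (5,5) = 84.
The remaining cell in anti-diagonal is (5,1) = 440 − 312 = 128.
The remaining cell in row 5 is (5,2) = 440 − 368 = 72.
Using column 1: 96 + 44 + 60 + 128 + ? → (3,1) = 440 − 328 = 112.
Using column 2: 120 + 88 + 104 + 72 + ? → (3,2) = 440 − 384 = 56.

56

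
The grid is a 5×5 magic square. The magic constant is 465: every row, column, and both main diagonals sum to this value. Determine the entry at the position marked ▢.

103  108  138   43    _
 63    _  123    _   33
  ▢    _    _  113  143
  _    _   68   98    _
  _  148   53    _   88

48

From row 1, 465 − (103 + 108 + 138 + 43) gives (1,5) = 73.
From column 3, 465 − (138 + 123 + 68 + 53) gives (3,3) = 83.
From column 5, 465 − (73 + 33 + 143 + 88) gives (4,5) = 128.
Main diagonal needs 465; the known cells sum to 372, so (2,2) = 93.
Row 2 must total 465; the given cells sum to 312, so (2,4) = 153.
Using column 4: 43 + 153 + 113 + 98 + ? → (5,4) = 465 − 407 = 58.
Using row 5: 148 + 53 + 58 + 88 + ? → (5,1) = 465 − 347 = 118.
The remaining cell in anti-diagonal is (4,2) = 465 − 427 = 38.
Row 4 must total 465; the given cells sum to 332, so (4,1) = 133.
Using column 1: 103 + 63 + 133 + 118 + ? → (3,1) = 465 − 417 = 48.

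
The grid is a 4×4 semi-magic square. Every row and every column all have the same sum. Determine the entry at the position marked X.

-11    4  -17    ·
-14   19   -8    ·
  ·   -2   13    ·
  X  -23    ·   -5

Column 2 is complete and sums to -2; that is the magic constant.
From row 1, -2 − (-11 + 4 + (-17)) gives (1,4) = 22.
Using row 2: -14 + 19 + (-8) + ? → (2,4) = -2 − (-3) = 1.
Column 3: -17 + (-8) + 13 + ? = -2, so (4,3) = 10.
Using column 4: 22 + 1 + (-5) + ? → (3,4) = -2 − 18 = -20.
Using row 3: -2 + 13 + (-20) + ? → (3,1) = -2 − (-9) = 7.
Row 4 needs -2; the known cells sum to -18, so (4,1) = 16.

16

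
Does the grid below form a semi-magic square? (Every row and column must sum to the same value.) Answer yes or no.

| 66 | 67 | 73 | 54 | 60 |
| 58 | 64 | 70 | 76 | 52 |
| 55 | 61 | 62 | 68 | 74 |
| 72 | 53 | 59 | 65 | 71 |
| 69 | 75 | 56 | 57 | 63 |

Row 1: 66 + 67 + 73 + 54 + 60 = 320.
Row 2: 58 + 64 + 70 + 76 + 52 = 320.
Row 3: 55 + 61 + 62 + 68 + 74 = 320.
Row 4: 72 + 53 + 59 + 65 + 71 = 320.
Row 5: 69 + 75 + 56 + 57 + 63 = 320.
Column 1: 66 + 58 + 55 + 72 + 69 = 320.
Column 2: 67 + 64 + 61 + 53 + 75 = 320.
Column 3: 73 + 70 + 62 + 59 + 56 = 320.
Column 4: 54 + 76 + 68 + 65 + 57 = 320.
Column 5: 60 + 52 + 74 + 71 + 63 = 320.
All lines sum to 320.

Yes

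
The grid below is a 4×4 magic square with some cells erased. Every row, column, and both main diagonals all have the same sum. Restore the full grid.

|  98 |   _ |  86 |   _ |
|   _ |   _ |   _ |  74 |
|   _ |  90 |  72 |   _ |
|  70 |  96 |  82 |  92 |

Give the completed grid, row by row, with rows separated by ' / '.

98 76 86 80 / 88 78 100 74 / 84 90 72 94 / 70 96 82 92

Row 4 is already complete: 70 + 96 + 82 + 92 = 340, so that is the magic constant.
Column 3: 86 + 72 + 82 + ? = 340, so (2,3) = 100.
Main diagonal must total 340; the given cells sum to 262, so (2,2) = 78.
Using anti-diagonal: 100 + 90 + 70 + ? → (1,4) = 340 − 260 = 80.
Using row 1: 98 + 86 + 80 + ? → (1,2) = 340 − 264 = 76.
Row 2: 78 + 100 + 74 + ? = 340, so (2,1) = 88.
Column 1 must total 340; the given cells sum to 256, so (3,1) = 84.
Column 4: 80 + 74 + 92 + ? = 340, so (3,4) = 94.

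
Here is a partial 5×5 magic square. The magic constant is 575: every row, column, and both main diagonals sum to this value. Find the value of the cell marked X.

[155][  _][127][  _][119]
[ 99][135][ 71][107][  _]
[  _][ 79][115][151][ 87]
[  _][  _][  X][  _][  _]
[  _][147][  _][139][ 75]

159

Row 2: 99 + 135 + 71 + 107 + ? = 575, so (2,5) = 163.
Row 3 needs 575; the known cells sum to 432, so (3,1) = 143.
Column 5 needs 575; the known cells sum to 444, so (4,5) = 131.
From main diagonal, 575 − (155 + 135 + 115 + 75) gives (4,4) = 95.
The remaining cell in column 4 is (1,4) = 575 − 492 = 83.
Row 1: 155 + 127 + 83 + 119 + ? = 575, so (1,2) = 91.
Column 2 needs 575; the known cells sum to 452, so (4,2) = 123.
Using anti-diagonal: 119 + 107 + 115 + 123 + ? → (5,1) = 575 − 464 = 111.
Row 5 must total 575; the given cells sum to 472, so (5,3) = 103.
Column 1 must total 575; the given cells sum to 508, so (4,1) = 67.
The remaining cell in column 3 is (4,3) = 575 − 416 = 159.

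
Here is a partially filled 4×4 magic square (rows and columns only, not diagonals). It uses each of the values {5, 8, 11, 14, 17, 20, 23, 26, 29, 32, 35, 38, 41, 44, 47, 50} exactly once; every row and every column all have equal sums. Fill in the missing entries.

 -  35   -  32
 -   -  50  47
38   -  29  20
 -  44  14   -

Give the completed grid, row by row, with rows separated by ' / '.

26 35 17 32 / 5 8 50 47 / 38 23 29 20 / 41 44 14 11

The 16 entries sum to 440, so each line sums to 440/4 = 110.
From row 3, 110 − (38 + 29 + 20) gives (3,2) = 23.
Column 2: 35 + 23 + 44 + ? = 110, so (2,2) = 8.
Column 3 needs 110; the known cells sum to 93, so (1,3) = 17.
Column 4 must total 110; the given cells sum to 99, so (4,4) = 11.
The remaining cell in row 1 is (1,1) = 110 − 84 = 26.
Row 2: 8 + 50 + 47 + ? = 110, so (2,1) = 5.
Using row 4: 44 + 14 + 11 + ? → (4,1) = 110 − 69 = 41.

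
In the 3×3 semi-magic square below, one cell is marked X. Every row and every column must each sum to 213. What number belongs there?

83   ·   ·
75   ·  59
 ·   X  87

Using row 2: 75 + 59 + ? → (2,2) = 213 − 134 = 79.
Column 1: 83 + 75 + ? = 213, so (3,1) = 55.
Column 3: 59 + 87 + ? = 213, so (1,3) = 67.
Row 1: 83 + 67 + ? = 213, so (1,2) = 63.
Using row 3: 55 + 87 + ? → (3,2) = 213 − 142 = 71.

71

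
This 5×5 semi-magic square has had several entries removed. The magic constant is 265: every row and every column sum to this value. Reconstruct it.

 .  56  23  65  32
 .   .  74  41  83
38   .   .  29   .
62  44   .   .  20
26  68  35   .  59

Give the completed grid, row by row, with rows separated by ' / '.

89 56 23 65 32 / 50 17 74 41 83 / 38 80 47 29 71 / 62 44 86 53 20 / 26 68 35 77 59

The remaining cell in row 1 is (1,1) = 265 − 176 = 89.
Using row 5: 26 + 68 + 35 + 59 + ? → (5,4) = 265 − 188 = 77.
Using column 1: 89 + 38 + 62 + 26 + ? → (2,1) = 265 − 215 = 50.
Column 4: 65 + 41 + 29 + 77 + ? = 265, so (4,4) = 53.
Column 5 must total 265; the given cells sum to 194, so (3,5) = 71.
Using row 2: 50 + 74 + 41 + 83 + ? → (2,2) = 265 − 248 = 17.
Row 4 needs 265; the known cells sum to 179, so (4,3) = 86.
The remaining cell in column 2 is (3,2) = 265 − 185 = 80.
The remaining cell in column 3 is (3,3) = 265 − 218 = 47.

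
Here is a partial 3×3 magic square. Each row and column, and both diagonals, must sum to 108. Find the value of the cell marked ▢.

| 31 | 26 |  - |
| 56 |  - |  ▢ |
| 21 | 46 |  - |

16

Row 1: 31 + 26 + ? = 108, so (1,3) = 51.
Row 3 needs 108; the known cells sum to 67, so (3,3) = 41.
The remaining cell in column 2 is (2,2) = 108 − 72 = 36.
Using column 3: 51 + 41 + ? → (2,3) = 108 − 92 = 16.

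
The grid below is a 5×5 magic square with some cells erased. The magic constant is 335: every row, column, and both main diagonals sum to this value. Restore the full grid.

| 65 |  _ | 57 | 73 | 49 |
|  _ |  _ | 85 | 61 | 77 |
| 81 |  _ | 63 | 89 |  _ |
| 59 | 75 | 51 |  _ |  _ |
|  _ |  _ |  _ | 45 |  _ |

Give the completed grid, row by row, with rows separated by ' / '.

65 91 57 73 49 / 43 69 85 61 77 / 81 47 63 89 55 / 59 75 51 67 83 / 87 53 79 45 71

Row 1: 65 + 57 + 73 + 49 + ? = 335, so (1,2) = 91.
Using column 3: 57 + 85 + 63 + 51 + ? → (5,3) = 335 − 256 = 79.
The remaining cell in column 4 is (4,4) = 335 − 268 = 67.
Using anti-diagonal: 49 + 61 + 63 + 75 + ? → (5,1) = 335 − 248 = 87.
Using row 4: 59 + 75 + 51 + 67 + ? → (4,5) = 335 − 252 = 83.
Column 1: 65 + 81 + 59 + 87 + ? = 335, so (2,1) = 43.
Using row 2: 43 + 85 + 61 + 77 + ? → (2,2) = 335 − 266 = 69.
Main diagonal must total 335; the given cells sum to 264, so (5,5) = 71.
Row 5: 87 + 79 + 45 + 71 + ? = 335, so (5,2) = 53.
From column 2, 335 − (91 + 69 + 75 + 53) gives (3,2) = 47.
From column 5, 335 − (49 + 77 + 83 + 71) gives (3,5) = 55.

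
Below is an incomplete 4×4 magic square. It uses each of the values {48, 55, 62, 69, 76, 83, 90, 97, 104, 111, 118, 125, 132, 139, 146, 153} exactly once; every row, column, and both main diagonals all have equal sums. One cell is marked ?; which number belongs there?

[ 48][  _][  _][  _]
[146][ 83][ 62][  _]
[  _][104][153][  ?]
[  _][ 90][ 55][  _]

The 16 entries sum to 1608, so each line sums to 1608/4 = 402.
Row 2 must total 402; the given cells sum to 291, so (2,4) = 111.
Column 2: 83 + 104 + 90 + ? = 402, so (1,2) = 125.
From column 3, 402 − (62 + 153 + 55) gives (1,3) = 132.
Using main diagonal: 48 + 83 + 153 + ? → (4,4) = 402 − 284 = 118.
Using row 1: 48 + 125 + 132 + ? → (1,4) = 402 − 305 = 97.
Row 4 needs 402; the known cells sum to 263, so (4,1) = 139.
Column 1: 48 + 146 + 139 + ? = 402, so (3,1) = 69.
The remaining cell in column 4 is (3,4) = 402 − 326 = 76.

76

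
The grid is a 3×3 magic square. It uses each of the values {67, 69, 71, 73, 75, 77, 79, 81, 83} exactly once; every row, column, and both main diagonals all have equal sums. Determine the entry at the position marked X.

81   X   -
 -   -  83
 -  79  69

The 9 entries sum to 675, so each line sums to 675/3 = 225.
Row 3 needs 225; the known cells sum to 148, so (3,1) = 77.
Column 1 needs 225; the known cells sum to 158, so (2,1) = 67.
Column 3: 83 + 69 + ? = 225, so (1,3) = 73.
Main diagonal must total 225; the given cells sum to 150, so (2,2) = 75.
From row 1, 225 − (81 + 73) gives (1,2) = 71.

71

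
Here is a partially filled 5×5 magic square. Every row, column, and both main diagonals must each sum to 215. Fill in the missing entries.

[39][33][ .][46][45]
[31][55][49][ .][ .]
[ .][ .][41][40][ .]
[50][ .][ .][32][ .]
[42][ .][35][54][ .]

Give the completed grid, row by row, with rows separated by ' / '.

39 33 52 46 45 / 31 55 49 43 37 / 53 47 41 40 34 / 50 44 38 32 51 / 42 36 35 54 48

Row 1: 39 + 33 + 46 + 45 + ? = 215, so (1,3) = 52.
The remaining cell in column 1 is (3,1) = 215 − 162 = 53.
Using column 3: 52 + 49 + 41 + 35 + ? → (4,3) = 215 − 177 = 38.
Using column 4: 46 + 40 + 32 + 54 + ? → (2,4) = 215 − 172 = 43.
Main diagonal: 39 + 55 + 41 + 32 + ? = 215, so (5,5) = 48.
The remaining cell in anti-diagonal is (4,2) = 215 − 171 = 44.
Row 2 needs 215; the known cells sum to 178, so (2,5) = 37.
Using row 4: 50 + 44 + 38 + 32 + ? → (4,5) = 215 − 164 = 51.
Using row 5: 42 + 35 + 54 + 48 + ? → (5,2) = 215 − 179 = 36.
From column 2, 215 − (33 + 55 + 44 + 36) gives (3,2) = 47.
Column 5 must total 215; the given cells sum to 181, so (3,5) = 34.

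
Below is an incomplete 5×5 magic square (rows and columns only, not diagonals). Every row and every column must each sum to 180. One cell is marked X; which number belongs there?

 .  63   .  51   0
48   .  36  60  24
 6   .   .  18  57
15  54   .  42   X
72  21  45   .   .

Row 2 needs 180; the known cells sum to 168, so (2,2) = 12.
From column 1, 180 − (48 + 6 + 15 + 72) gives (1,1) = 39.
Using column 2: 63 + 12 + 54 + 21 + ? → (3,2) = 180 − 150 = 30.
Column 4: 51 + 60 + 18 + 42 + ? = 180, so (5,4) = 9.
Using row 1: 39 + 63 + 51 + 0 + ? → (1,3) = 180 − 153 = 27.
Using row 3: 6 + 30 + 18 + 57 + ? → (3,3) = 180 − 111 = 69.
From row 5, 180 − (72 + 21 + 45 + 9) gives (5,5) = 33.
Column 3 needs 180; the known cells sum to 177, so (4,3) = 3.
Column 5 must total 180; the given cells sum to 114, so (4,5) = 66.

66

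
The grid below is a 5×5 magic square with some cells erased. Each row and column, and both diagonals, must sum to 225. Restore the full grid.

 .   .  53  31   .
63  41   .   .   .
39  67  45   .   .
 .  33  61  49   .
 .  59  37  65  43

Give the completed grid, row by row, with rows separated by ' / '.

From row 5, 225 − (59 + 37 + 65 + 43) gives (5,1) = 21.
Column 2 needs 225; the known cells sum to 200, so (1,2) = 25.
The remaining cell in column 3 is (2,3) = 225 − 196 = 29.
Main diagonal: 41 + 45 + 49 + 43 + ? = 225, so (1,1) = 47.
The remaining cell in row 1 is (1,5) = 225 − 156 = 69.
Column 1 needs 225; the known cells sum to 170, so (4,1) = 55.
Anti-diagonal must total 225; the given cells sum to 168, so (2,4) = 57.
Using row 2: 63 + 41 + 29 + 57 + ? → (2,5) = 225 − 190 = 35.
Using row 4: 55 + 33 + 61 + 49 + ? → (4,5) = 225 − 198 = 27.
The remaining cell in column 4 is (3,4) = 225 − 202 = 23.
Column 5 needs 225; the known cells sum to 174, so (3,5) = 51.

47 25 53 31 69 / 63 41 29 57 35 / 39 67 45 23 51 / 55 33 61 49 27 / 21 59 37 65 43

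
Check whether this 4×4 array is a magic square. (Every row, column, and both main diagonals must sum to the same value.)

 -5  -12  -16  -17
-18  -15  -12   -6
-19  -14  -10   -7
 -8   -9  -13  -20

Row 1: -5 + (-12) + (-16) + (-17) = -50.
Row 2: -18 + (-15) + (-12) + (-6) = -51.
Row 3: -19 + (-14) + (-10) + (-7) = -50.
Row 4: -8 + (-9) + (-13) + (-20) = -50.
Column 1: -5 + (-18) + (-19) + (-8) = -50.
Column 2: -12 + (-15) + (-14) + (-9) = -50.
Column 3: -16 + (-12) + (-10) + (-13) = -51.
Column 4: -17 + (-6) + (-7) + (-20) = -50.
Main diagonal: -5 + (-15) + (-10) + (-20) = -50.
Anti-diagonal: -17 + (-12) + (-14) + (-8) = -51.

No — row 2 sums to -51 but row 4 sums to -50.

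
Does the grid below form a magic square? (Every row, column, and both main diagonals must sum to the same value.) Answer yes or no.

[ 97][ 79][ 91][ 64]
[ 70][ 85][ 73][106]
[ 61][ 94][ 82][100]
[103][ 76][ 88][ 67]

Row 1: 97 + 79 + 91 + 64 = 331.
Row 2: 70 + 85 + 73 + 106 = 334.
Row 3: 61 + 94 + 82 + 100 = 337.
Row 4: 103 + 76 + 88 + 67 = 334.
Column 1: 97 + 70 + 61 + 103 = 331.
Column 2: 79 + 85 + 94 + 76 = 334.
Column 3: 91 + 73 + 82 + 88 = 334.
Column 4: 64 + 106 + 100 + 67 = 337.
Main diagonal: 97 + 85 + 82 + 67 = 331.
Anti-diagonal: 64 + 73 + 94 + 103 = 334.

No — row 4 sums to 334 but column 1 sums to 331.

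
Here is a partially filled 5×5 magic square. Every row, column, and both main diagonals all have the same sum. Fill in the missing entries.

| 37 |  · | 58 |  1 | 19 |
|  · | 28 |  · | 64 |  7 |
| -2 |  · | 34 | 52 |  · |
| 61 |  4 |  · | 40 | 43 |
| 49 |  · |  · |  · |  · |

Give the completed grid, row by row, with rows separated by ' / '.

37 55 58 1 19 / 25 28 46 64 7 / -2 16 34 52 70 / 61 4 22 40 43 / 49 67 10 13 31

Anti-diagonal is already complete: 19 + 64 + 34 + 4 + 49 = 170, so that is the magic constant.
The remaining cell in row 1 is (1,2) = 170 − 115 = 55.
Row 4 must total 170; the given cells sum to 148, so (4,3) = 22.
Column 1 must total 170; the given cells sum to 145, so (2,1) = 25.
From column 4, 170 − (1 + 64 + 52 + 40) gives (5,4) = 13.
Using main diagonal: 37 + 28 + 34 + 40 + ? → (5,5) = 170 − 139 = 31.
The remaining cell in row 2 is (2,3) = 170 − 124 = 46.
Column 3: 58 + 46 + 34 + 22 + ? = 170, so (5,3) = 10.
Using column 5: 19 + 7 + 43 + 31 + ? → (3,5) = 170 − 100 = 70.
Row 3: -2 + 34 + 52 + 70 + ? = 170, so (3,2) = 16.
Row 5: 49 + 10 + 13 + 31 + ? = 170, so (5,2) = 67.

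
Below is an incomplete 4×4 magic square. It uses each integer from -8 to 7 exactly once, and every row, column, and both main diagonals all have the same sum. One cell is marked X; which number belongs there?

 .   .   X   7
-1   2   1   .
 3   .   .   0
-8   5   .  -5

The entries are -8 through 7, which sum to -8, so each line sums to -8/4 = -2.
From row 2, -2 − (-1 + 2 + 1) gives (2,4) = -4.
Row 4 needs -2; the known cells sum to -8, so (4,3) = 6.
The remaining cell in column 1 is (1,1) = -2 − (-6) = 4.
Using main diagonal: 4 + 2 + (-5) + ? → (3,3) = -2 − 1 = -3.
From anti-diagonal, -2 − (7 + 1 + (-8)) gives (3,2) = -2.
Column 2 must total -2; the given cells sum to 5, so (1,2) = -7.
Column 3: 1 + (-3) + 6 + ? = -2, so (1,3) = -6.

-6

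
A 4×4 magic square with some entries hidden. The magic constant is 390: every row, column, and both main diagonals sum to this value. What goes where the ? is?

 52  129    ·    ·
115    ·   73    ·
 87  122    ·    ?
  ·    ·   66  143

80

From column 1, 390 − (52 + 115 + 87) gives (4,1) = 136.
Anti-diagonal must total 390; the given cells sum to 331, so (1,4) = 59.
The remaining cell in row 1 is (1,3) = 390 − 240 = 150.
Row 4: 136 + 66 + 143 + ? = 390, so (4,2) = 45.
Using column 2: 129 + 122 + 45 + ? → (2,2) = 390 − 296 = 94.
The remaining cell in column 3 is (3,3) = 390 − 289 = 101.
From row 2, 390 − (115 + 94 + 73) gives (2,4) = 108.
Row 3: 87 + 122 + 101 + ? = 390, so (3,4) = 80.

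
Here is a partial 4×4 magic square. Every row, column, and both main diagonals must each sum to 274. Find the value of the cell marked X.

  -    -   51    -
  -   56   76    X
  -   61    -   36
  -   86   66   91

Using row 4: 86 + 66 + 91 + ? → (4,1) = 274 − 243 = 31.
Using column 2: 56 + 61 + 86 + ? → (1,2) = 274 − 203 = 71.
Column 3 must total 274; the given cells sum to 193, so (3,3) = 81.
From main diagonal, 274 − (56 + 81 + 91) gives (1,1) = 46.
Anti-diagonal must total 274; the given cells sum to 168, so (1,4) = 106.
Row 3 must total 274; the given cells sum to 178, so (3,1) = 96.
Column 1 needs 274; the known cells sum to 173, so (2,1) = 101.
Column 4 needs 274; the known cells sum to 233, so (2,4) = 41.

41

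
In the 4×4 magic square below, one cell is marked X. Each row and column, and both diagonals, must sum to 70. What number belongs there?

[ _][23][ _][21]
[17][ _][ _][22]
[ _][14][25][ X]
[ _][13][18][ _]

12

Using column 2: 23 + 14 + 13 + ? → (2,2) = 70 − 50 = 20.
From row 2, 70 − (17 + 20 + 22) gives (2,3) = 11.
The remaining cell in column 3 is (1,3) = 70 − 54 = 16.
Anti-diagonal must total 70; the given cells sum to 46, so (4,1) = 24.
Row 1 must total 70; the given cells sum to 60, so (1,1) = 10.
Row 4 needs 70; the known cells sum to 55, so (4,4) = 15.
Column 1 must total 70; the given cells sum to 51, so (3,1) = 19.
Using column 4: 21 + 22 + 15 + ? → (3,4) = 70 − 58 = 12.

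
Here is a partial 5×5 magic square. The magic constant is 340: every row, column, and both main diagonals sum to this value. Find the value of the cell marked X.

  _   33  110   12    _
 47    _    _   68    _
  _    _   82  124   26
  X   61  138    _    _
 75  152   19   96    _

Row 5: 75 + 152 + 19 + 96 + ? = 340, so (5,5) = -2.
From column 3, 340 − (110 + 82 + 138 + 19) gives (2,3) = -9.
Column 4: 12 + 68 + 124 + 96 + ? = 340, so (4,4) = 40.
From anti-diagonal, 340 − (68 + 82 + 61 + 75) gives (1,5) = 54.
The remaining cell in row 1 is (1,1) = 340 − 209 = 131.
Main diagonal must total 340; the given cells sum to 251, so (2,2) = 89.
From row 2, 340 − (47 + 89 + (-9) + 68) gives (2,5) = 145.
The remaining cell in column 2 is (3,2) = 340 − 335 = 5.
Column 5: 54 + 145 + 26 + (-2) + ? = 340, so (4,5) = 117.
Row 3: 5 + 82 + 124 + 26 + ? = 340, so (3,1) = 103.
Row 4: 61 + 138 + 40 + 117 + ? = 340, so (4,1) = -16.

-16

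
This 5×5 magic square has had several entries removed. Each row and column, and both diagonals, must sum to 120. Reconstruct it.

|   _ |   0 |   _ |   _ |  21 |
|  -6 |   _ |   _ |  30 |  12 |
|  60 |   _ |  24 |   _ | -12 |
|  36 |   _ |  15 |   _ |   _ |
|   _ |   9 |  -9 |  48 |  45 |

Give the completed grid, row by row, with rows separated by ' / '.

The remaining cell in row 5 is (5,1) = 120 − 93 = 27.
Using column 1: -6 + 60 + 36 + 27 + ? → (1,1) = 120 − 117 = 3.
Column 5 needs 120; the known cells sum to 66, so (4,5) = 54.
The remaining cell in anti-diagonal is (4,2) = 120 − 102 = 18.
From row 4, 120 − (36 + 18 + 15 + 54) gives (4,4) = -3.
Main diagonal needs 120; the known cells sum to 69, so (2,2) = 51.
Row 2: -6 + 51 + 30 + 12 + ? = 120, so (2,3) = 33.
Using column 2: 0 + 51 + 18 + 9 + ? → (3,2) = 120 − 78 = 42.
Column 3 needs 120; the known cells sum to 63, so (1,3) = 57.
The remaining cell in row 1 is (1,4) = 120 − 81 = 39.
The remaining cell in row 3 is (3,4) = 120 − 114 = 6.

3 0 57 39 21 / -6 51 33 30 12 / 60 42 24 6 -12 / 36 18 15 -3 54 / 27 9 -9 48 45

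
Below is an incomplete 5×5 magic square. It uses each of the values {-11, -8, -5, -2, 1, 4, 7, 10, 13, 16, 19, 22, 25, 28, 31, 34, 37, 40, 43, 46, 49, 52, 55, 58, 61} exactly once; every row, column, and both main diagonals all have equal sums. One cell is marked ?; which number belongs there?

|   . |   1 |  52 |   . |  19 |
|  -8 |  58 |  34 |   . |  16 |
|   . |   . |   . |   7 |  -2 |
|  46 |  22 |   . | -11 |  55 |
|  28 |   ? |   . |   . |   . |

The 25 entries sum to 625, so each line sums to 625/5 = 125.
Row 2 must total 125; the given cells sum to 100, so (2,4) = 25.
Row 4 needs 125; the known cells sum to 112, so (4,3) = 13.
Column 5 must total 125; the given cells sum to 88, so (5,5) = 37.
Anti-diagonal needs 125; the known cells sum to 94, so (3,3) = 31.
Column 3 must total 125; the given cells sum to 130, so (5,3) = -5.
Using main diagonal: 58 + 31 + (-11) + 37 + ? → (1,1) = 125 − 115 = 10.
Row 1: 10 + 1 + 52 + 19 + ? = 125, so (1,4) = 43.
From column 1, 125 − (10 + (-8) + 46 + 28) gives (3,1) = 49.
From column 4, 125 − (43 + 25 + 7 + (-11)) gives (5,4) = 61.
From row 3, 125 − (49 + 31 + 7 + (-2)) gives (3,2) = 40.
From row 5, 125 − (28 + (-5) + 61 + 37) gives (5,2) = 4.

4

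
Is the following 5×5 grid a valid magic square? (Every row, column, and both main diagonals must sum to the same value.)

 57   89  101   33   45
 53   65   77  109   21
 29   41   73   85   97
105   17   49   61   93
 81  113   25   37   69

Yes

Row 1: 57 + 89 + 101 + 33 + 45 = 325.
Row 2: 53 + 65 + 77 + 109 + 21 = 325.
Row 3: 29 + 41 + 73 + 85 + 97 = 325.
Row 4: 105 + 17 + 49 + 61 + 93 = 325.
Row 5: 81 + 113 + 25 + 37 + 69 = 325.
Column 1: 57 + 53 + 29 + 105 + 81 = 325.
Column 2: 89 + 65 + 41 + 17 + 113 = 325.
Column 3: 101 + 77 + 73 + 49 + 25 = 325.
Column 4: 33 + 109 + 85 + 61 + 37 = 325.
Column 5: 45 + 21 + 97 + 93 + 69 = 325.
Main diagonal: 57 + 65 + 73 + 61 + 69 = 325.
Anti-diagonal: 45 + 109 + 73 + 17 + 81 = 325.
All lines sum to 325.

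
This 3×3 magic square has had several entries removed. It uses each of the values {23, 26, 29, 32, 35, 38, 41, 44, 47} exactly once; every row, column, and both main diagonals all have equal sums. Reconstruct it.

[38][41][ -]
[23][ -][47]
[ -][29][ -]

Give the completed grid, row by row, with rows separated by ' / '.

The 9 entries sum to 315, so each line sums to 315/3 = 105.
From row 1, 105 − (38 + 41) gives (1,3) = 26.
Row 2: 23 + 47 + ? = 105, so (2,2) = 35.
Using column 1: 38 + 23 + ? → (3,1) = 105 − 61 = 44.
Column 3: 26 + 47 + ? = 105, so (3,3) = 32.

38 41 26 / 23 35 47 / 44 29 32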